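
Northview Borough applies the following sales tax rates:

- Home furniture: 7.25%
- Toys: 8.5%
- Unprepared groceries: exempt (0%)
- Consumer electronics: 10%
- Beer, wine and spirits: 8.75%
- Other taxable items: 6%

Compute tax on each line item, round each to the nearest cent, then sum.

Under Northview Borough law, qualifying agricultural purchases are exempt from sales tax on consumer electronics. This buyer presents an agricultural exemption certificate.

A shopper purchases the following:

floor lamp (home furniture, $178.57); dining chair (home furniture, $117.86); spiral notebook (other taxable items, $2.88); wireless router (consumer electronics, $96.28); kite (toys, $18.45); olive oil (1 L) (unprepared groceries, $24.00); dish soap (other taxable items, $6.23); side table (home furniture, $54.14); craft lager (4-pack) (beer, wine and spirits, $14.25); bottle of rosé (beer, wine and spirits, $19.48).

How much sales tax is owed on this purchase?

$30.48

Floor lamp $178.57: home furniture → 7.25% → $12.95
Dining chair $117.86: home furniture → 7.25% → $8.54
Spiral notebook $2.88: other taxable items → 6% → $0.17
Wireless router $96.28: consumer electronics, buyer-exempt → 0% → $0.00
Kite $18.45: toys → 8.5% → $1.57
Olive oil (1 L) $24.00: unprepared groceries → 0% → $0.00
Dish soap $6.23: other taxable items → 6% → $0.37
Side table $54.14: home furniture → 7.25% → $3.93
Craft lager (4-pack) $14.25: beer, wine and spirits → 8.75% → $1.25
Bottle of rosé $19.48: beer, wine and spirits → 8.75% → $1.70
Total tax = $12.95 + $8.54 + $0.17 + $1.57 + $0.37 + $3.93 + $1.25 + $1.70 = $30.48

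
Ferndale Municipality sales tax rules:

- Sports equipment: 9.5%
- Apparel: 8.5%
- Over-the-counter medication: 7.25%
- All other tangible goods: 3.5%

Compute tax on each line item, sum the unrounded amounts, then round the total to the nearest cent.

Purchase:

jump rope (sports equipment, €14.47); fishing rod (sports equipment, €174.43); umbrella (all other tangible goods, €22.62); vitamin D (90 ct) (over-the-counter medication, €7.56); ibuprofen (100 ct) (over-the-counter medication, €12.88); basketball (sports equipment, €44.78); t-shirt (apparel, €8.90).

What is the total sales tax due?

Jump rope €14.47: sports equipment → 9.5% → €1.37465
Fishing rod €174.43: sports equipment → 9.5% → €16.57085
Umbrella €22.62: all other tangible goods → 3.5% → €0.7917
Vitamin D (90 ct) €7.56: over-the-counter medication → 7.25% → €0.5481
Ibuprofen (100 ct) €12.88: over-the-counter medication → 7.25% → €0.9338
Basketball €44.78: sports equipment → 9.5% → €4.2541
T-shirt €8.90: apparel → 8.5% → €0.7565
Unrounded tax sum = €25.2297 → €25.23

€25.23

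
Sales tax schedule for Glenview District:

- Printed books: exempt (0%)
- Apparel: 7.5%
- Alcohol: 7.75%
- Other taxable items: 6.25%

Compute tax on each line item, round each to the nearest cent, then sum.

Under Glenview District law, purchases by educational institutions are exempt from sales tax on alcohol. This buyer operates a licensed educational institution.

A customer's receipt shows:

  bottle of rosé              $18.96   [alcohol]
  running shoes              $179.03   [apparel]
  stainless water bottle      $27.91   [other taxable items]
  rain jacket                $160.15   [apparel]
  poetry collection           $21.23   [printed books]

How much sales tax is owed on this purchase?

Bottle of rosé $18.96: alcohol, buyer-exempt → 0% → $0.00
Running shoes $179.03: apparel → 7.5% → $13.43
Stainless water bottle $27.91: other taxable items → 6.25% → $1.74
Rain jacket $160.15: apparel → 7.5% → $12.01
Poetry collection $21.23: printed books → 0% → $0.00
Total tax = $13.43 + $1.74 + $12.01 = $27.18

$27.18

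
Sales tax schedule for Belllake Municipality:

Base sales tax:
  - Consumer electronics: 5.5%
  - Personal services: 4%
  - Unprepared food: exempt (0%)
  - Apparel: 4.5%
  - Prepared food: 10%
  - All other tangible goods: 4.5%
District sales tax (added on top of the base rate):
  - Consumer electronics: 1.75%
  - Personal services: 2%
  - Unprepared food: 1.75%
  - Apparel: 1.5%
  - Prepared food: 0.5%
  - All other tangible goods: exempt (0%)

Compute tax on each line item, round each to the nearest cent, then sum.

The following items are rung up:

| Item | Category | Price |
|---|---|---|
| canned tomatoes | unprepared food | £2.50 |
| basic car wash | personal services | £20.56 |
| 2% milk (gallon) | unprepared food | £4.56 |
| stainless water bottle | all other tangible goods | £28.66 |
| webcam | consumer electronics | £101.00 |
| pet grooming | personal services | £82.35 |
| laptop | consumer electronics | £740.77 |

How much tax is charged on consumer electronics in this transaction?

£61.03

Webcam £101.00: consumer electronics → 5.5% + 1.75% district = 7.25% → £7.32
Laptop £740.77: consumer electronics → 5.5% + 1.75% district = 7.25% → £53.71
Tax on consumer electronics = £7.32 + £53.71 = £61.03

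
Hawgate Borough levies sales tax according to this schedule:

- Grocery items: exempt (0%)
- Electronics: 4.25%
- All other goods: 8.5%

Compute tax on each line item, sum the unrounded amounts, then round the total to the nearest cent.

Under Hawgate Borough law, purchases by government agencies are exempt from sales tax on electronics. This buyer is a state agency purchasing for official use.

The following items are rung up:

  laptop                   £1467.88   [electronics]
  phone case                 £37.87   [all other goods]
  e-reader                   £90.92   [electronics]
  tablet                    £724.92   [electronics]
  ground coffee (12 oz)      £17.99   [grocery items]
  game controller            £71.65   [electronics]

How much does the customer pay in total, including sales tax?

£2414.45

Laptop £1467.88: electronics, buyer-exempt → 0% → £0.00
Phone case £37.87: all other goods → 8.5% → £3.21895
E-reader £90.92: electronics, buyer-exempt → 0% → £0.00
Tablet £724.92: electronics, buyer-exempt → 0% → £0.00
Ground coffee (12 oz) £17.99: grocery items → 0% → £0.00
Game controller £71.65: electronics, buyer-exempt → 0% → £0.00
Subtotal = £2411.23; unrounded tax = £3.21895 → £3.22; total due = £2414.45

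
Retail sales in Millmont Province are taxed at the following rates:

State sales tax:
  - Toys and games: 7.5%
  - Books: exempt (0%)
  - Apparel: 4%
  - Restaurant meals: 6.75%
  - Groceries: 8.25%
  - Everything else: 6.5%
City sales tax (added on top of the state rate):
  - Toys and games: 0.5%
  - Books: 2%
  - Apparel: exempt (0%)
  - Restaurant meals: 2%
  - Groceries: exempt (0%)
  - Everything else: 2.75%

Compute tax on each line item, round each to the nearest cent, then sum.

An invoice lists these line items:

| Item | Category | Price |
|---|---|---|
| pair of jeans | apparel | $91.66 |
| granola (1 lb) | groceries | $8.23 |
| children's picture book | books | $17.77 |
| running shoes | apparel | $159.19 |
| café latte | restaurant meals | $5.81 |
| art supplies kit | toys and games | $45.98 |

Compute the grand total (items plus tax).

Pair of jeans $91.66: apparel → 4% + 0% city = 4% → $3.67
Granola (1 lb) $8.23: groceries → 8.25% + 0% city = 8.25% → $0.68
Children's picture book $17.77: books → 0% + 2% city = 2% → $0.36
Running shoes $159.19: apparel → 4% + 0% city = 4% → $6.37
Café latte $5.81: restaurant meals → 6.75% + 2% city = 8.75% → $0.51
Art supplies kit $45.98: toys and games → 7.5% + 0.5% city = 8% → $3.68
Subtotal = $328.64; tax = $15.27; total due = $343.91

$343.91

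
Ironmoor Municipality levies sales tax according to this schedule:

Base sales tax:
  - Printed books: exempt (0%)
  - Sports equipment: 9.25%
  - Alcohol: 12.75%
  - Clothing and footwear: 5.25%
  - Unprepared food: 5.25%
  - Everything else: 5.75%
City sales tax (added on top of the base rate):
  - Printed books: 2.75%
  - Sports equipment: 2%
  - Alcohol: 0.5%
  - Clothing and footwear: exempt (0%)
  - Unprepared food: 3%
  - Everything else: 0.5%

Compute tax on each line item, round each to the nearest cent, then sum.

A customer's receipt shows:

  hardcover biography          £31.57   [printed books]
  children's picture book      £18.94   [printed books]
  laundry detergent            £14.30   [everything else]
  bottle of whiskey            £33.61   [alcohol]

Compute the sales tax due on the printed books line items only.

Hardcover biography £31.57: printed books → 0% + 2.75% city = 2.75% → £0.87
Children's picture book £18.94: printed books → 0% + 2.75% city = 2.75% → £0.52
Tax on printed books = £0.87 + £0.52 = £1.39

£1.39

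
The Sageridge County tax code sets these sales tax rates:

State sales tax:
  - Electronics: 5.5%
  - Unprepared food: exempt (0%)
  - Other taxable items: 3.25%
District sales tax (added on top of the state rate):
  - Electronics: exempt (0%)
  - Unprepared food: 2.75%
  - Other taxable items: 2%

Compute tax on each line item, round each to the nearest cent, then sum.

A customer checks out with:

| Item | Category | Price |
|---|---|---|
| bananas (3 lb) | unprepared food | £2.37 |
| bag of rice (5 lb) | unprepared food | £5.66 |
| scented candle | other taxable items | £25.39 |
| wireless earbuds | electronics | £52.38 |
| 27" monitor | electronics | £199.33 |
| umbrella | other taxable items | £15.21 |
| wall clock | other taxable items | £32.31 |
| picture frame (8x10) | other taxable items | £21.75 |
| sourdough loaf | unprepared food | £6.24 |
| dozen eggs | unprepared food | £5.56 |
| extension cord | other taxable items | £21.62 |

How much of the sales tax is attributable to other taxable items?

Scented candle £25.39: other taxable items → 3.25% + 2% district = 5.25% → £1.33
Umbrella £15.21: other taxable items → 3.25% + 2% district = 5.25% → £0.80
Wall clock £32.31: other taxable items → 3.25% + 2% district = 5.25% → £1.70
Picture frame (8x10) £21.75: other taxable items → 3.25% + 2% district = 5.25% → £1.14
Extension cord £21.62: other taxable items → 3.25% + 2% district = 5.25% → £1.14
Tax on other taxable items = £1.33 + £0.80 + £1.70 + £1.14 + £1.14 = £6.11

£6.11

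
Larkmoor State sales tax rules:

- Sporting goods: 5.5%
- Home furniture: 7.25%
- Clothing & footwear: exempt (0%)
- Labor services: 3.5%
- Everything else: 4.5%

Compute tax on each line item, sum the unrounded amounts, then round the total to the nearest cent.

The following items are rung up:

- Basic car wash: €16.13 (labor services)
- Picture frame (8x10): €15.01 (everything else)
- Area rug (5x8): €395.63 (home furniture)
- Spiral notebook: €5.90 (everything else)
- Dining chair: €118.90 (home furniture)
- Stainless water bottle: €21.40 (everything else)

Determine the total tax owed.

Basic car wash €16.13: labor services → 3.5% → €0.56455
Picture frame (8x10) €15.01: everything else → 4.5% → €0.67545
Area rug (5x8) €395.63: home furniture → 7.25% → €28.683175
Spiral notebook €5.90: everything else → 4.5% → €0.2655
Dining chair €118.90: home furniture → 7.25% → €8.62025
Stainless water bottle €21.40: everything else → 4.5% → €0.963
Unrounded tax sum = €39.771925 → €39.77

€39.77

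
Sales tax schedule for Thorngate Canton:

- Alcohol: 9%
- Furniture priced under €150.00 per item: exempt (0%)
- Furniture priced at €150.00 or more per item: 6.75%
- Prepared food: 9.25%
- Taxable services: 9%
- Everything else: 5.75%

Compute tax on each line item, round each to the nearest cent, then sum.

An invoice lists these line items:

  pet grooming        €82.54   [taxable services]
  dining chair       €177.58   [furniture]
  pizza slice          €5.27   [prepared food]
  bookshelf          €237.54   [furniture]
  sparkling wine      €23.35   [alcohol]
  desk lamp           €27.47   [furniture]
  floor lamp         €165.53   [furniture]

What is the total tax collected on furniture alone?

€39.19

Dining chair €177.58: furniture, €150.00 or more → 6.75% → €11.99
Bookshelf €237.54: furniture, €150.00 or more → 6.75% → €16.03
Desk lamp €27.47: furniture, under €150.00 → 0% → €0.00
Floor lamp €165.53: furniture, €150.00 or more → 6.75% → €11.17
Tax on furniture = €11.99 + €16.03 + €0.00 + €11.17 = €39.19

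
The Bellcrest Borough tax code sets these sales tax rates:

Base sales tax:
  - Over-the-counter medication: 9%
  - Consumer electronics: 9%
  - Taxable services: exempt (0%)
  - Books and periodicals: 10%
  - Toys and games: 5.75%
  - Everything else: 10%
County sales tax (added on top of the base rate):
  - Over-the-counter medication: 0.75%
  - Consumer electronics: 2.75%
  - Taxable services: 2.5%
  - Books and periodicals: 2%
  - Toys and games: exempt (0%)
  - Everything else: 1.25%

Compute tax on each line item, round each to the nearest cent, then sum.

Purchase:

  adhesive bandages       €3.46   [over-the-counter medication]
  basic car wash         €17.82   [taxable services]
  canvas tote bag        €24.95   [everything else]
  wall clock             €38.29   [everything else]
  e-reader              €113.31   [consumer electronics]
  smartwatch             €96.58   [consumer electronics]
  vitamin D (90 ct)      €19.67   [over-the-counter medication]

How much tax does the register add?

€34.49

Adhesive bandages €3.46: over-the-counter medication → 9% + 0.75% county = 9.75% → €0.34
Basic car wash €17.82: taxable services → 0% + 2.5% county = 2.5% → €0.45
Canvas tote bag €24.95: everything else → 10% + 1.25% county = 11.25% → €2.81
Wall clock €38.29: everything else → 10% + 1.25% county = 11.25% → €4.31
E-reader €113.31: consumer electronics → 9% + 2.75% county = 11.75% → €13.31
Smartwatch €96.58: consumer electronics → 9% + 2.75% county = 11.75% → €11.35
Vitamin D (90 ct) €19.67: over-the-counter medication → 9% + 0.75% county = 9.75% → €1.92
Total tax = €0.34 + €0.45 + €2.81 + €4.31 + €13.31 + €11.35 + €1.92 = €34.49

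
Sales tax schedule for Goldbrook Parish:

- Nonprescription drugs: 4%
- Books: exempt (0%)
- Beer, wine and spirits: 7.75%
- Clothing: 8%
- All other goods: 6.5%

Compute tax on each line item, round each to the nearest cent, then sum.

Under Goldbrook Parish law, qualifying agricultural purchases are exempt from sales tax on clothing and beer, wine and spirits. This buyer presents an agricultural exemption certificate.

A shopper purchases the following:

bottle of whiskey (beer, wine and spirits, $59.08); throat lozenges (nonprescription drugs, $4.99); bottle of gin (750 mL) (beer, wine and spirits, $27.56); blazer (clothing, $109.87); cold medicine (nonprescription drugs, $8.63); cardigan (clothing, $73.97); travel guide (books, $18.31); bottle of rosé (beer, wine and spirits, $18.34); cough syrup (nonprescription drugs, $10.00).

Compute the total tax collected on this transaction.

$0.95

Bottle of whiskey $59.08: beer, wine and spirits, buyer-exempt → 0% → $0.00
Throat lozenges $4.99: nonprescription drugs → 4% → $0.20
Bottle of gin (750 mL) $27.56: beer, wine and spirits, buyer-exempt → 0% → $0.00
Blazer $109.87: clothing, buyer-exempt → 0% → $0.00
Cold medicine $8.63: nonprescription drugs → 4% → $0.35
Cardigan $73.97: clothing, buyer-exempt → 0% → $0.00
Travel guide $18.31: books → 0% → $0.00
Bottle of rosé $18.34: beer, wine and spirits, buyer-exempt → 0% → $0.00
Cough syrup $10.00: nonprescription drugs → 4% → $0.40
Total tax = $0.20 + $0.35 + $0.40 = $0.95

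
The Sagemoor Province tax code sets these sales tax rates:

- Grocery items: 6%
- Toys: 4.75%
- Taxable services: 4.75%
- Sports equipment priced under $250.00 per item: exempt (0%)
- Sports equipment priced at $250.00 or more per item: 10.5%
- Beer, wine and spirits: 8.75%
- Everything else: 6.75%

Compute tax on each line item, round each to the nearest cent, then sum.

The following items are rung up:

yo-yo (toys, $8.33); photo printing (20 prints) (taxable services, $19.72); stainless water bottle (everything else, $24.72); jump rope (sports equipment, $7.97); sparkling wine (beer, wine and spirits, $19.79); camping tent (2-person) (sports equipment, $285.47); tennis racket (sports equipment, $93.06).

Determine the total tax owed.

Yo-yo $8.33: toys → 4.75% → $0.40
Photo printing (20 prints) $19.72: taxable services → 4.75% → $0.94
Stainless water bottle $24.72: everything else → 6.75% → $1.67
Jump rope $7.97: sports equipment, under $250.00 → 0% → $0.00
Sparkling wine $19.79: beer, wine and spirits → 8.75% → $1.73
Camping tent (2-person) $285.47: sports equipment, $250.00 or more → 10.5% → $29.97
Tennis racket $93.06: sports equipment, under $250.00 → 0% → $0.00
Total tax = $0.40 + $0.94 + $1.67 + $1.73 + $29.97 = $34.71

$34.71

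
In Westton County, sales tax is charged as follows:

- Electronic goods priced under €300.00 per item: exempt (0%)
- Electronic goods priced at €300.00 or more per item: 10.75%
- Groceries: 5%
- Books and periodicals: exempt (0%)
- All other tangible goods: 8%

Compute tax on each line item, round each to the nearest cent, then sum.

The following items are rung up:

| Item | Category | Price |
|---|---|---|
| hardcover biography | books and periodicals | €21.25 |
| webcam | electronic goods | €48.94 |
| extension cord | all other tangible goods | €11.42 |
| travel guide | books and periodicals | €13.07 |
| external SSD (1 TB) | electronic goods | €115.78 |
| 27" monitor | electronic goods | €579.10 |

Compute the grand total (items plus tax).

€852.72

Hardcover biography €21.25: books and periodicals → 0% → €0.00
Webcam €48.94: electronic goods, under €300.00 → 0% → €0.00
Extension cord €11.42: all other tangible goods → 8% → €0.91
Travel guide €13.07: books and periodicals → 0% → €0.00
External SSD (1 TB) €115.78: electronic goods, under €300.00 → 0% → €0.00
27" monitor €579.10: electronic goods, €300.00 or more → 10.75% → €62.25
Subtotal = €789.56; tax = €63.16; total due = €852.72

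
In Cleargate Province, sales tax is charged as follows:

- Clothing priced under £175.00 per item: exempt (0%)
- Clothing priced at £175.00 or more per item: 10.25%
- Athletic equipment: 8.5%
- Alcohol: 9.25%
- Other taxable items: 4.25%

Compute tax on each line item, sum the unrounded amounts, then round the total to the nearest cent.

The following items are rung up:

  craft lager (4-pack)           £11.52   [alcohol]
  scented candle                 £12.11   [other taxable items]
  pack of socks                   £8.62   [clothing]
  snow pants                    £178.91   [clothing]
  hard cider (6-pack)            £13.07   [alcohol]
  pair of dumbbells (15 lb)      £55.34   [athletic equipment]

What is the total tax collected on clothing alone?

£18.34

Pack of socks £8.62: clothing, under £175.00 → 0% → £0.00
Snow pants £178.91: clothing, £175.00 or more → 10.25% → £18.338275
Tax on clothing: unrounded sum = £18.338275 → £18.34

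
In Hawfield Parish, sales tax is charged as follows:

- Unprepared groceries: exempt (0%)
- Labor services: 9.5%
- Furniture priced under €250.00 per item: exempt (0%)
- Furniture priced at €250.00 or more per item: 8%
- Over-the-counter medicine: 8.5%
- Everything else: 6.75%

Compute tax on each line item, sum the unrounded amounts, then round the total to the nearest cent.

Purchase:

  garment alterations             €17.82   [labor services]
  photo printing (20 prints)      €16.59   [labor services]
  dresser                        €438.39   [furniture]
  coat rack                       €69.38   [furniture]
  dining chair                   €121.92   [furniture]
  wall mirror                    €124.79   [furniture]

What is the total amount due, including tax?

Garment alterations €17.82: labor services → 9.5% → €1.6929
Photo printing (20 prints) €16.59: labor services → 9.5% → €1.57605
Dresser €438.39: furniture, €250.00 or more → 8% → €35.0712
Coat rack €69.38: furniture, under €250.00 → 0% → €0.00
Dining chair €121.92: furniture, under €250.00 → 0% → €0.00
Wall mirror €124.79: furniture, under €250.00 → 0% → €0.00
Subtotal = €788.89; unrounded tax = €38.34015 → €38.34; total due = €827.23

€827.23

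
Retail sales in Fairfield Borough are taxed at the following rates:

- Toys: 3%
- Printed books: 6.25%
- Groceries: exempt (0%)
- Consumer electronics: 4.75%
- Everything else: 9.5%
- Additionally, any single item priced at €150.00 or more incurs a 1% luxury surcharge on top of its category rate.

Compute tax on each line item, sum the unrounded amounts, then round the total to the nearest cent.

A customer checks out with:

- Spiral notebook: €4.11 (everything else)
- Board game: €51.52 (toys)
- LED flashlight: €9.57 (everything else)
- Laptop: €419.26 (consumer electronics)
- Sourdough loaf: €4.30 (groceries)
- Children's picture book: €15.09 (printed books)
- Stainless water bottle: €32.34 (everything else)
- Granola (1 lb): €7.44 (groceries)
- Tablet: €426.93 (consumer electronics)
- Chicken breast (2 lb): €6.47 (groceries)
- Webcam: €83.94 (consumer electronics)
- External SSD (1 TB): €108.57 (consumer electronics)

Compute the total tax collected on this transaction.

€64.66

Spiral notebook €4.11: everything else → 9.5% → €0.39045
Board game €51.52: toys → 3% → €1.5456
LED flashlight €9.57: everything else → 9.5% → €0.90915
Laptop €419.26: consumer electronics → 4.75% + 1% surcharge = 5.75% → €24.10745
Sourdough loaf €4.30: groceries → 0% → €0.00
Children's picture book €15.09: printed books → 6.25% → €0.943125
Stainless water bottle €32.34: everything else → 9.5% → €3.0723
Granola (1 lb) €7.44: groceries → 0% → €0.00
Tablet €426.93: consumer electronics → 4.75% + 1% surcharge = 5.75% → €24.548475
Chicken breast (2 lb) €6.47: groceries → 0% → €0.00
Webcam €83.94: consumer electronics → 4.75% → €3.98715
External SSD (1 TB) €108.57: consumer electronics → 4.75% → €5.157075
Unrounded tax sum = €64.660775 → €64.66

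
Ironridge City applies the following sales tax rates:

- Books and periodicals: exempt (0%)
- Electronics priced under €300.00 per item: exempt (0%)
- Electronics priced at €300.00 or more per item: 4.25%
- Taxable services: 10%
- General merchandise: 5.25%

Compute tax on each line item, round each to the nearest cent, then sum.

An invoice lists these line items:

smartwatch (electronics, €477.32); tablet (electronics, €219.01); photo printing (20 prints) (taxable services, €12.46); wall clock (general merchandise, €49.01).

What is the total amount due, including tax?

Smartwatch €477.32: electronics, €300.00 or more → 4.25% → €20.29
Tablet €219.01: electronics, under €300.00 → 0% → €0.00
Photo printing (20 prints) €12.46: taxable services → 10% → €1.25
Wall clock €49.01: general merchandise → 5.25% → €2.57
Subtotal = €757.80; tax = €24.11; total due = €781.91

€781.91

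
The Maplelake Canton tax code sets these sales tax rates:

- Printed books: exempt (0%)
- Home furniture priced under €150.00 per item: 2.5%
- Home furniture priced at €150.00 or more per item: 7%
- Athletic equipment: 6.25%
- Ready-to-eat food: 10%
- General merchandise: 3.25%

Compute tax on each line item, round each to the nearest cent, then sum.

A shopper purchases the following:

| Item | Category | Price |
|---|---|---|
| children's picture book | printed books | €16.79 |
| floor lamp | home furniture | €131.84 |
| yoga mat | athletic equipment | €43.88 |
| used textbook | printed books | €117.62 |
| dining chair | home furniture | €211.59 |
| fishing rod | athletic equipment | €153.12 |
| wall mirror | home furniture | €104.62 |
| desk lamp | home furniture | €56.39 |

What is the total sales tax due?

€34.45

Children's picture book €16.79: printed books → 0% → €0.00
Floor lamp €131.84: home furniture, under €150.00 → 2.5% → €3.30
Yoga mat €43.88: athletic equipment → 6.25% → €2.74
Used textbook €117.62: printed books → 0% → €0.00
Dining chair €211.59: home furniture, €150.00 or more → 7% → €14.81
Fishing rod €153.12: athletic equipment → 6.25% → €9.57
Wall mirror €104.62: home furniture, under €150.00 → 2.5% → €2.62
Desk lamp €56.39: home furniture, under €150.00 → 2.5% → €1.41
Total tax = €3.30 + €2.74 + €14.81 + €9.57 + €2.62 + €1.41 = €34.45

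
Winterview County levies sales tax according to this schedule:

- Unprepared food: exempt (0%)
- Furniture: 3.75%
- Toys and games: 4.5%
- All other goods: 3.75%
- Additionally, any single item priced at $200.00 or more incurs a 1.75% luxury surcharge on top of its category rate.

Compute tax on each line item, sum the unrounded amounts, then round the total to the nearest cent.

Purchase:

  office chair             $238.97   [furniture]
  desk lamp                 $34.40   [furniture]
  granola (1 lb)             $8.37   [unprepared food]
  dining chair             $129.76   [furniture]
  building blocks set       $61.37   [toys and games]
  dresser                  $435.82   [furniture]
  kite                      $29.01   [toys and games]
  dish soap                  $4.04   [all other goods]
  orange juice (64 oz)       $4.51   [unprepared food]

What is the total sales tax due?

$47.49

Office chair $238.97: furniture → 3.75% + 1.75% surcharge = 5.5% → $13.14335
Desk lamp $34.40: furniture → 3.75% → $1.29
Granola (1 lb) $8.37: unprepared food → 0% → $0.00
Dining chair $129.76: furniture → 3.75% → $4.866
Building blocks set $61.37: toys and games → 4.5% → $2.76165
Dresser $435.82: furniture → 3.75% + 1.75% surcharge = 5.5% → $23.9701
Kite $29.01: toys and games → 4.5% → $1.30545
Dish soap $4.04: all other goods → 3.75% → $0.1515
Orange juice (64 oz) $4.51: unprepared food → 0% → $0.00
Unrounded tax sum = $47.48805 → $47.49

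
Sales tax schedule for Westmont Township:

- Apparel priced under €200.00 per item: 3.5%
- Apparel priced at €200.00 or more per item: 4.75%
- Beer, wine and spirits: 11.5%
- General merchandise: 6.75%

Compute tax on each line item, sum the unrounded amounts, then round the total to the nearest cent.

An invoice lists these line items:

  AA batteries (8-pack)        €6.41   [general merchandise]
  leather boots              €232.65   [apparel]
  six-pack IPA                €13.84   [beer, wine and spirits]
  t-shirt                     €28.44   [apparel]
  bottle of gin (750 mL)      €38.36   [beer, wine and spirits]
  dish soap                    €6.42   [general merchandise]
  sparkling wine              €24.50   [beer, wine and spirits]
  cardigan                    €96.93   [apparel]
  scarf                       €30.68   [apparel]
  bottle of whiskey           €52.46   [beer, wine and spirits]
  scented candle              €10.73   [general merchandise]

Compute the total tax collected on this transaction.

€32.96

AA batteries (8-pack) €6.41: general merchandise → 6.75% → €0.432675
Leather boots €232.65: apparel, €200.00 or more → 4.75% → €11.050875
Six-pack IPA €13.84: beer, wine and spirits → 11.5% → €1.5916
T-shirt €28.44: apparel, under €200.00 → 3.5% → €0.9954
Bottle of gin (750 mL) €38.36: beer, wine and spirits → 11.5% → €4.4114
Dish soap €6.42: general merchandise → 6.75% → €0.43335
Sparkling wine €24.50: beer, wine and spirits → 11.5% → €2.8175
Cardigan €96.93: apparel, under €200.00 → 3.5% → €3.39255
Scarf €30.68: apparel, under €200.00 → 3.5% → €1.0738
Bottle of whiskey €52.46: beer, wine and spirits → 11.5% → €6.0329
Scented candle €10.73: general merchandise → 6.75% → €0.724275
Unrounded tax sum = €32.956325 → €32.96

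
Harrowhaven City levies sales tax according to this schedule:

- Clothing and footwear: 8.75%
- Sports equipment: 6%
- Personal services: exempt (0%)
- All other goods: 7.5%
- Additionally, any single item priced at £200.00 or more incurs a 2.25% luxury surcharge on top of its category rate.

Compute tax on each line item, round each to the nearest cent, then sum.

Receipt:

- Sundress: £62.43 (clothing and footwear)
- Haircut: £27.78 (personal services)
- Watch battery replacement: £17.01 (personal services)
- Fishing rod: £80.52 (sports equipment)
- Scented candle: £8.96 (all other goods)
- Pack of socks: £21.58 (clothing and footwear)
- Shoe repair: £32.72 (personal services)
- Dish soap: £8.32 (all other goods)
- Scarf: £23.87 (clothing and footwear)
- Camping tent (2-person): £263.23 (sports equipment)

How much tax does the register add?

£37.28

Sundress £62.43: clothing and footwear → 8.75% → £5.46
Haircut £27.78: personal services → 0% → £0.00
Watch battery replacement £17.01: personal services → 0% → £0.00
Fishing rod £80.52: sports equipment → 6% → £4.83
Scented candle £8.96: all other goods → 7.5% → £0.67
Pack of socks £21.58: clothing and footwear → 8.75% → £1.89
Shoe repair £32.72: personal services → 0% → £0.00
Dish soap £8.32: all other goods → 7.5% → £0.62
Scarf £23.87: clothing and footwear → 8.75% → £2.09
Camping tent (2-person) £263.23: sports equipment → 6% + 2.25% surcharge = 8.25% → £21.72
Total tax = £5.46 + £4.83 + £0.67 + £1.89 + £0.62 + £2.09 + £21.72 = £37.28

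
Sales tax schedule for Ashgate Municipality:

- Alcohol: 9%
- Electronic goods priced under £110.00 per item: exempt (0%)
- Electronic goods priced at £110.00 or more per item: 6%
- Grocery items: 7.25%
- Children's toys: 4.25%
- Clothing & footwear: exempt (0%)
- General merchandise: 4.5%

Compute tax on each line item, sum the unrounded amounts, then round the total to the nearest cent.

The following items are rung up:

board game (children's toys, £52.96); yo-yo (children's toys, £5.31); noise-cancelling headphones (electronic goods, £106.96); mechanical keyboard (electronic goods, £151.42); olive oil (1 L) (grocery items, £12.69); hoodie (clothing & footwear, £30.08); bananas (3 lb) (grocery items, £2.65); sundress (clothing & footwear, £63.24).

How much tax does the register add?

£12.67

Board game £52.96: children's toys → 4.25% → £2.2508
Yo-yo £5.31: children's toys → 4.25% → £0.225675
Noise-cancelling headphones £106.96: electronic goods, under £110.00 → 0% → £0.00
Mechanical keyboard £151.42: electronic goods, £110.00 or more → 6% → £9.0852
Olive oil (1 L) £12.69: grocery items → 7.25% → £0.920025
Hoodie £30.08: clothing & footwear → 0% → £0.00
Bananas (3 lb) £2.65: grocery items → 7.25% → £0.192125
Sundress £63.24: clothing & footwear → 0% → £0.00
Unrounded tax sum = £12.673825 → £12.67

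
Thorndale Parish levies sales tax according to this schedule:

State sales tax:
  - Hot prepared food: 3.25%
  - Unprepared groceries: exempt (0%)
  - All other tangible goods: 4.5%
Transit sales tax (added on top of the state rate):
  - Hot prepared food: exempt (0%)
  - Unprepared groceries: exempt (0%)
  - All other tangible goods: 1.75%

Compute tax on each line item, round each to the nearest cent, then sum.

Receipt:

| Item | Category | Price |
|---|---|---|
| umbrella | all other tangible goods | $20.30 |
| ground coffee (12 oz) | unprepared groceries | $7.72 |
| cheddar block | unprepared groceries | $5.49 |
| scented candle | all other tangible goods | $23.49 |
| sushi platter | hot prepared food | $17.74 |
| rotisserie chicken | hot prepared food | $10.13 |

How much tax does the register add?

Umbrella $20.30: all other tangible goods → 4.5% + 1.75% transit = 6.25% → $1.27
Ground coffee (12 oz) $7.72: unprepared groceries → 0% + 0% transit = 0% → $0.00
Cheddar block $5.49: unprepared groceries → 0% + 0% transit = 0% → $0.00
Scented candle $23.49: all other tangible goods → 4.5% + 1.75% transit = 6.25% → $1.47
Sushi platter $17.74: hot prepared food → 3.25% + 0% transit = 3.25% → $0.58
Rotisserie chicken $10.13: hot prepared food → 3.25% + 0% transit = 3.25% → $0.33
Total tax = $1.27 + $1.47 + $0.58 + $0.33 = $3.65

$3.65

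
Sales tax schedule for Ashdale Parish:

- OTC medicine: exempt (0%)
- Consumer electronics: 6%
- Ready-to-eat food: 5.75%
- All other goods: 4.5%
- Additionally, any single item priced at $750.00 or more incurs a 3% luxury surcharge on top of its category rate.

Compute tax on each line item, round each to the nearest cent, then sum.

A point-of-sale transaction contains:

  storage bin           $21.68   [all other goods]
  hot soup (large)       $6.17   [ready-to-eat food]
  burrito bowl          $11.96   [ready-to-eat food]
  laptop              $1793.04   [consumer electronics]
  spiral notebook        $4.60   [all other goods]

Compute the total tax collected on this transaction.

Storage bin $21.68: all other goods → 4.5% → $0.98
Hot soup (large) $6.17: ready-to-eat food → 5.75% → $0.35
Burrito bowl $11.96: ready-to-eat food → 5.75% → $0.69
Laptop $1793.04: consumer electronics → 6% + 3% surcharge = 9% → $161.37
Spiral notebook $4.60: all other goods → 4.5% → $0.21
Total tax = $0.98 + $0.35 + $0.69 + $161.37 + $0.21 = $163.60

$163.60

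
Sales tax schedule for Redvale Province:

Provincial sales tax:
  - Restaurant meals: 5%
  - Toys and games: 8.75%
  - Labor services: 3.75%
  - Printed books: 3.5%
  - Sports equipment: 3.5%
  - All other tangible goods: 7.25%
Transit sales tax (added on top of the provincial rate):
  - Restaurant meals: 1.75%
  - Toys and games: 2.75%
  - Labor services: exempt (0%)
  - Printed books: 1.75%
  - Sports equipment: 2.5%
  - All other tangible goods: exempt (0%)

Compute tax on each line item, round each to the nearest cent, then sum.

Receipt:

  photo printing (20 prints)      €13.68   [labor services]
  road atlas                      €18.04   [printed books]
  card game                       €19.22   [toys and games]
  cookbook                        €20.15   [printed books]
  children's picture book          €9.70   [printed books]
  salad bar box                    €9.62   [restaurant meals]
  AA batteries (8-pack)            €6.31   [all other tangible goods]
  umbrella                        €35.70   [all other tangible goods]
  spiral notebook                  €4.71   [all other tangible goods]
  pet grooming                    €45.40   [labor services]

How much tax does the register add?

Photo printing (20 prints) €13.68: labor services → 3.75% + 0% transit = 3.75% → €0.51
Road atlas €18.04: printed books → 3.5% + 1.75% transit = 5.25% → €0.95
Card game €19.22: toys and games → 8.75% + 2.75% transit = 11.5% → €2.21
Cookbook €20.15: printed books → 3.5% + 1.75% transit = 5.25% → €1.06
Children's picture book €9.70: printed books → 3.5% + 1.75% transit = 5.25% → €0.51
Salad bar box €9.62: restaurant meals → 5% + 1.75% transit = 6.75% → €0.65
AA batteries (8-pack) €6.31: all other tangible goods → 7.25% + 0% transit = 7.25% → €0.46
Umbrella €35.70: all other tangible goods → 7.25% + 0% transit = 7.25% → €2.59
Spiral notebook €4.71: all other tangible goods → 7.25% + 0% transit = 7.25% → €0.34
Pet grooming €45.40: labor services → 3.75% + 0% transit = 3.75% → €1.70
Total tax = €0.51 + €0.95 + €2.21 + €1.06 + €0.51 + €0.65 + €0.46 + €2.59 + €0.34 + €1.70 = €10.98

€10.98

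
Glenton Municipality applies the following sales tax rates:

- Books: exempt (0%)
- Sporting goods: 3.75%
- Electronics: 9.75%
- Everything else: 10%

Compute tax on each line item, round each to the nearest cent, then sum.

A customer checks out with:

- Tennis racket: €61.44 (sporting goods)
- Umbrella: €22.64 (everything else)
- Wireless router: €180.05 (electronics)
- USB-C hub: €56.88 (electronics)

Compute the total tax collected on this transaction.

Tennis racket €61.44: sporting goods → 3.75% → €2.30
Umbrella €22.64: everything else → 10% → €2.26
Wireless router €180.05: electronics → 9.75% → €17.55
USB-C hub €56.88: electronics → 9.75% → €5.55
Total tax = €2.30 + €2.26 + €17.55 + €5.55 = €27.66

€27.66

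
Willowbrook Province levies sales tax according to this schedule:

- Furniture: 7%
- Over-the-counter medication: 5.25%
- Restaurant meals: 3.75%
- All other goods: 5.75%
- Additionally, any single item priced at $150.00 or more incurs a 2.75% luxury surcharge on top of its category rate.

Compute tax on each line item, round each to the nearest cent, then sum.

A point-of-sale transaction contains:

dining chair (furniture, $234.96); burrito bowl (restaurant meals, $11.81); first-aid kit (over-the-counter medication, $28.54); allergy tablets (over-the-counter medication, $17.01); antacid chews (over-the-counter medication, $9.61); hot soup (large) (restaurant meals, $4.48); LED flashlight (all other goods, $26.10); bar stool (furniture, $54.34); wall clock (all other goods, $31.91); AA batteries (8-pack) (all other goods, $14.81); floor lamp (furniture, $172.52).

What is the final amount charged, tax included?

$657.30

Dining chair $234.96: furniture → 7% + 2.75% surcharge = 9.75% → $22.91
Burrito bowl $11.81: restaurant meals → 3.75% → $0.44
First-aid kit $28.54: over-the-counter medication → 5.25% → $1.50
Allergy tablets $17.01: over-the-counter medication → 5.25% → $0.89
Antacid chews $9.61: over-the-counter medication → 5.25% → $0.50
Hot soup (large) $4.48: restaurant meals → 3.75% → $0.17
LED flashlight $26.10: all other goods → 5.75% → $1.50
Bar stool $54.34: furniture → 7% → $3.80
Wall clock $31.91: all other goods → 5.75% → $1.83
AA batteries (8-pack) $14.81: all other goods → 5.75% → $0.85
Floor lamp $172.52: furniture → 7% + 2.75% surcharge = 9.75% → $16.82
Subtotal = $606.09; tax = $51.21; total due = $657.30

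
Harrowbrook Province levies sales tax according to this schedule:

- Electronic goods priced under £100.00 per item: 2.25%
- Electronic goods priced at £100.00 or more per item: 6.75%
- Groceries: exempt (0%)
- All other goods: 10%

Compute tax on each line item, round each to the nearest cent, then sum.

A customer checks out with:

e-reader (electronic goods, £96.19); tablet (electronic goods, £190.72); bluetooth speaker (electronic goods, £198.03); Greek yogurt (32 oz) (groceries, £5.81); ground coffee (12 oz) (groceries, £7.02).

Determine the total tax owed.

£28.40

E-reader £96.19: electronic goods, under £100.00 → 2.25% → £2.16
Tablet £190.72: electronic goods, £100.00 or more → 6.75% → £12.87
Bluetooth speaker £198.03: electronic goods, £100.00 or more → 6.75% → £13.37
Greek yogurt (32 oz) £5.81: groceries → 0% → £0.00
Ground coffee (12 oz) £7.02: groceries → 0% → £0.00
Total tax = £2.16 + £12.87 + £13.37 = £28.40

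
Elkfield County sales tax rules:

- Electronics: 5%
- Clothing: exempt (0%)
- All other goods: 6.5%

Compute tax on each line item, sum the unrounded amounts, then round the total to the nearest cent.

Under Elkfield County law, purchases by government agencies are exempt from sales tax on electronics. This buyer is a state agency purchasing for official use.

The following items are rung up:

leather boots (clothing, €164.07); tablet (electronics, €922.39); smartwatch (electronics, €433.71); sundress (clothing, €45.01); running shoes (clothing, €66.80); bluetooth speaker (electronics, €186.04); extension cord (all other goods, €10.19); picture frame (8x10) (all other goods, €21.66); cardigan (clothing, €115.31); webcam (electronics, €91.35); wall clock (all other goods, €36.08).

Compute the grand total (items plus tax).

Leather boots €164.07: clothing → 0% → €0.00
Tablet €922.39: electronics, buyer-exempt → 0% → €0.00
Smartwatch €433.71: electronics, buyer-exempt → 0% → €0.00
Sundress €45.01: clothing → 0% → €0.00
Running shoes €66.80: clothing → 0% → €0.00
Bluetooth speaker €186.04: electronics, buyer-exempt → 0% → €0.00
Extension cord €10.19: all other goods → 6.5% → €0.66235
Picture frame (8x10) €21.66: all other goods → 6.5% → €1.4079
Cardigan €115.31: clothing → 0% → €0.00
Webcam €91.35: electronics, buyer-exempt → 0% → €0.00
Wall clock €36.08: all other goods → 6.5% → €2.3452
Subtotal = €2092.61; unrounded tax = €4.41545 → €4.42; total due = €2097.03

€2097.03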